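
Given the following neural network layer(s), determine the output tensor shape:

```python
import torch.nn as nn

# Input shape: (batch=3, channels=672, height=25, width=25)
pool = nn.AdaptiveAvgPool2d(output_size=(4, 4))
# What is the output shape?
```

Input: (3, 672, 25, 25) -> Output: (3, 672, 4, 4)

Answer: (3, 672, 4, 4)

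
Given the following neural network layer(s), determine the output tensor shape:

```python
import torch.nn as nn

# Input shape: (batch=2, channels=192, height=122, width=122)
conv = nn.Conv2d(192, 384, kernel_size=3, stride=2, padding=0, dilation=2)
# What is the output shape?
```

Input: (2, 192, 122, 122) -> Output: (2, 384, 59, 59)

Answer: (2, 384, 59, 59)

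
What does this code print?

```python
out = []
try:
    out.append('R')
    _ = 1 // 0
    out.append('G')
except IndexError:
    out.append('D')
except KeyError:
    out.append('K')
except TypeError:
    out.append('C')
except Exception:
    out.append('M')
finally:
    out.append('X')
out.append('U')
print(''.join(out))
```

Execution trace: 'R' (try body) → 'M' (except Exception) → 'X' (finally) → 'U' (after the try/except). Output: RMXU

Answer: RMXU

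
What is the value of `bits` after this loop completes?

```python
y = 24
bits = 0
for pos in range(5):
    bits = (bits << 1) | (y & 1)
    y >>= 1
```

Reverse lowest 5 bits of 24
`bits` takes the values: 0 → 1 → 3

Answer: 3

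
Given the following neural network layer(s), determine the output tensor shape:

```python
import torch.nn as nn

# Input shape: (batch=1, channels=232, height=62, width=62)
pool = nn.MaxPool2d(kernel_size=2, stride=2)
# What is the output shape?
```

Input: (1, 232, 62, 62) -> Output: (1, 232, 31, 31)

Answer: (1, 232, 31, 31)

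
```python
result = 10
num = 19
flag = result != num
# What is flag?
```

Trace:
`result = 10` → result = 10
`num = 19` → num = 19
`flag = result != num` → flag = True
So flag = True

Answer: True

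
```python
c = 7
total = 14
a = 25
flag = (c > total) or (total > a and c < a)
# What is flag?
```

Trace:
`c = 7` → c = 7
`total = 14` → total = 14
`a = 25` → a = 25
`flag = (c > total) or (total > a and c < a)` → flag = False
So flag = False

Answer: False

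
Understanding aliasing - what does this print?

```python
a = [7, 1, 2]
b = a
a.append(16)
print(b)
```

Key concept: basic list aliasing.
Step by step:
`a = [7, 1, 2]` → a = [7, 1, 2]
`b = a` → b = [7, 1, 2] (same object as a)
`a.append(16)` → a = [7, 1, 2, 16] (same object as b); b = [7, 1, 2, 16] (same object as a)
`print(b)` → prints [7, 1, 2, 16]

Answer: [7, 1, 2, 16]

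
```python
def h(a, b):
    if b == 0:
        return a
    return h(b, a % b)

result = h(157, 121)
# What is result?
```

h(157, 121) -> h(121, 36) -> h(36, 13) -> h(13, 10) -> h(10, 3) -> h(3, 1) -> h(1, 0) -> 1

Answer: 1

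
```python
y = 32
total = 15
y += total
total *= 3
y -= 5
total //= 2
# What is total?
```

Trace:
`y = 32` → y = 32
`total = 15` → total = 15
`y += total` → y = 47
`total *= 3` → total = 45
`y -= 5` → y = 42
`total //= 2` → total = 22
So total = 22

Answer: 22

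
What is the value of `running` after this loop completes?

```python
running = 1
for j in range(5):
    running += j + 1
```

Start at 1, add 1 to 5 = 16
`running` takes the values: 1 → 2 → 4 → 7 → 11 → 16

Answer: 16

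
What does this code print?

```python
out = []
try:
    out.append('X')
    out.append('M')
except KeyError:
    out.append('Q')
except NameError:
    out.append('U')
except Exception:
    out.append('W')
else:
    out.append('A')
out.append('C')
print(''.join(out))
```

Execution trace: 'X' (try body) → 'M' (try body, no exception) → 'A' (else) → 'C' (after the try/except). Output: XMAC

Answer: XMAC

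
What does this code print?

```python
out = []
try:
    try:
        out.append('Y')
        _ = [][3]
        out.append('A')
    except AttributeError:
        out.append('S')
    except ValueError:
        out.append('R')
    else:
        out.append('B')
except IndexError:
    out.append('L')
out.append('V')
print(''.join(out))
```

Execution trace: 'Y' (try body) → 'L' (outer except IndexError) → 'V' (after the try/except). Output: YLV

Answer: YLV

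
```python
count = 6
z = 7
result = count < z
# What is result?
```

Trace:
`count = 6` → count = 6
`z = 7` → z = 7
`result = count < z` → result = True
So result = True

Answer: True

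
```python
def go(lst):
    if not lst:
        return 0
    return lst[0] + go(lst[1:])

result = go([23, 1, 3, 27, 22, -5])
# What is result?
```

23 + 1 + 3 + 27 + 22 + (-5) + 0 = 71

Answer: 71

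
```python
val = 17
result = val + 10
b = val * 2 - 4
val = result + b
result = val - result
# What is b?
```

Trace:
`val = 17` → val = 17
`result = val + 10` → result = 27
`b = val * 2 - 4` → b = 30
`val = result + b` → val = 57
`result = val - result` → result = 30
So b = 30

Answer: 30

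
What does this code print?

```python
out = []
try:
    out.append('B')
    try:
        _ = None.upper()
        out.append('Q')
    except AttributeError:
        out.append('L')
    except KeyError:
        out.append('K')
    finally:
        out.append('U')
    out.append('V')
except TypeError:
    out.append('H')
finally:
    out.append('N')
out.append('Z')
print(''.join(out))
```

Execution trace: 'B' (try body) → 'L' (inner except AttributeError) → 'U' (inner finally) → 'V' (try body, no exception) → 'N' (finally) → 'Z' (after the try/except). Output: BLUVNZ

Answer: BLUVNZ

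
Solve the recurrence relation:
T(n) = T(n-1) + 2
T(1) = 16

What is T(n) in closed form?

Unrolling: T(n) = T(1) + 2·(n-1) = 16 + 2(n-1) = 2n + 14.

Answer: T(n) = 2n + 14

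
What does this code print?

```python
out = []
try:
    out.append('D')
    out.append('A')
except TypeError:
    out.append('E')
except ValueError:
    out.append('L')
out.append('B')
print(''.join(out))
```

Execution trace: 'D' (try body) → 'A' (try body, no exception) → 'B' (after the try/except). Output: DAB

Answer: DAB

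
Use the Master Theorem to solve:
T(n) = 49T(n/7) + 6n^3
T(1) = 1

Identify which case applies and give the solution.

a=49, b=7, f(n)=6n^3. log_7(49) = 2. Since c=3 > 2 and the regularity condition holds (49(n/7)^3 = (49/7^3)n^3 with 49/7^3 < 1), Case 3 applies: T(n) = Θ(f(n)) = O(n^3).

Answer: O(n^3) - Case 3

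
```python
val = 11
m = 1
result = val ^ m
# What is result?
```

Trace:
`val = 11` → val = 11
`m = 1` → m = 1
`result = val ^ m` → result = 10
So result = 10

Answer: 10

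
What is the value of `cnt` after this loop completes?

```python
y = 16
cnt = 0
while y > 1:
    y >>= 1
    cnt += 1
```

Count right shifts until 1
`cnt` takes the values: 0 → 1 → 2 → 3 → 4

Answer: 4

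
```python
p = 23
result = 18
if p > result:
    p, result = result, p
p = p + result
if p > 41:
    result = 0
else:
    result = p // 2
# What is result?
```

Trace:
`p = 23` → p = 23
`result = 18` → result = 18
`if p > result: ...` → p > result is True → p = 18; result = 23
`p = p + result` → p = 41
`if p > 41: ...` → p > 41 is False, take else branch → result = 20
So result = 20

Answer: 20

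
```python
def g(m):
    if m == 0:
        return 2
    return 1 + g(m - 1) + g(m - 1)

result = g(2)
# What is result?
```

g(m) = 1 + 2·g(m-1), g(0)=2. Closed form: (2+1)·2^2 - 1 = 11.

Answer: 11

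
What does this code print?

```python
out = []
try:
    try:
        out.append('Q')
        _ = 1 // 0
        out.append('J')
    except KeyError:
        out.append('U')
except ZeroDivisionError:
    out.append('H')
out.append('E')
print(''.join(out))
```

Execution trace: 'Q' (try body) → 'H' (outer except ZeroDivisionError) → 'E' (after the try/except). Output: QHE

Answer: QHE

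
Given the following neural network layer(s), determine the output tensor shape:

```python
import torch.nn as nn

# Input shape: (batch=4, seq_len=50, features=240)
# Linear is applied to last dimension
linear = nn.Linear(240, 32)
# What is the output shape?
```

Input: (4, 50, 240) -> Output: (4, 50, 32)

Answer: (4, 50, 32)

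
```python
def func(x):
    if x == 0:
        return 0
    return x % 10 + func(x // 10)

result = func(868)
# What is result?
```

Sum of digits of 868: 8 + 6 + 8 = 22

Answer: 22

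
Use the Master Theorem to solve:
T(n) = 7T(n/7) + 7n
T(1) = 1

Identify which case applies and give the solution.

a=7, b=7, f(n)=7n. log_7(7) = 1. Since c=1 = 1, Case 2 applies: T(n) = Θ(n^log_b(a) · log n) = O(n log n).

Answer: O(n log n) - Case 2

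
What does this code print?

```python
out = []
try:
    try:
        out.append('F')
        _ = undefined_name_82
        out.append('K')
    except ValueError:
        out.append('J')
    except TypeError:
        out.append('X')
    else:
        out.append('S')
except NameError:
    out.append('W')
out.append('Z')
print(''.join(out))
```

Execution trace: 'F' (try body) → 'W' (outer except NameError) → 'Z' (after the try/except). Output: FWZ

Answer: FWZ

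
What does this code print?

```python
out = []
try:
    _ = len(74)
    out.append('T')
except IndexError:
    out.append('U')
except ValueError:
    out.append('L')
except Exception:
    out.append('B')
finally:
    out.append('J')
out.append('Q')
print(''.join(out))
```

Execution trace: 'B' (except Exception) → 'J' (finally) → 'Q' (after the try/except). Output: BJQ

Answer: BJQ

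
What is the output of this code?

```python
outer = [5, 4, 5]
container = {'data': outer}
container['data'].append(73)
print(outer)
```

Key concept: dict holds reference to list.
Step by step:
`outer = [5, 4, 5]` → outer = [5, 4, 5]
`container = {'data': outer}` → container = {'data': [5, 4, 5]}
`container['data'].append(73)` → outer = [5, 4, 5, 73]; container = {'data': [5, 4, 5, 73]}
`print(outer)` → prints [5, 4, 5, 73]

Answer: [5, 4, 5, 73]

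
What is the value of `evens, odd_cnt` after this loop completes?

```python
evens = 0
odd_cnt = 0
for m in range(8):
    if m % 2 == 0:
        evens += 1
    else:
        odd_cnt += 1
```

Count evens and odds in range(8)
`evens, odd_cnt` takes the values: (0, 0) → (1, 0) → (1, 1) → (2, 1) → (2, 2) → (3, 2) → (3, 3) → (4, 3) → (4, 4)

Answer: 4, 4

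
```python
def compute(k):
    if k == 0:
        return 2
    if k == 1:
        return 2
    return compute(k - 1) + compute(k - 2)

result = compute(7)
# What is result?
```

Build up from base cases: compute(0)=2, compute(1)=2, compute(2)=4, compute(3)=6, compute(4)=10, compute(5)=16, compute(6)=26, ..., compute(7)=42

Answer: 42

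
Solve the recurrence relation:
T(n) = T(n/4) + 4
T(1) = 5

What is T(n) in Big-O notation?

Each step divides n by 4 and adds 4. After log_4(n) steps we reach T(1)=5. So T(n) = 4·log_4(n) + 5 = O(log n).

Answer: O(log n)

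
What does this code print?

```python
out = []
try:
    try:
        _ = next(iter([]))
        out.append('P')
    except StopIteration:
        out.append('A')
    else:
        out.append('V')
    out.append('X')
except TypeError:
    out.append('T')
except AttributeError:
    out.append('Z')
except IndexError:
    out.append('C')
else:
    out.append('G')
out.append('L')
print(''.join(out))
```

Execution trace: 'A' (inner except StopIteration) → 'X' (try body, no exception) → 'G' (else) → 'L' (after the try/except). Output: AXGL

Answer: AXGL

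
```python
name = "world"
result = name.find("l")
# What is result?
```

Trace:
`name = "world"` → name = 'world'
`result = name.find("l")` → result = 3
So result = 3

Answer: 3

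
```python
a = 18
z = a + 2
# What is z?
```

Trace:
`a = 18` → a = 18
`z = a + 2` → z = 20
So z = 20

Answer: 20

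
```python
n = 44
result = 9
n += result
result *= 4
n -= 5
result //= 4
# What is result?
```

Trace:
`n = 44` → n = 44
`result = 9` → result = 9
`n += result` → n = 53
`result *= 4` → result = 36
`n -= 5` → n = 48
`result //= 4` → result = 9
So result = 9

Answer: 9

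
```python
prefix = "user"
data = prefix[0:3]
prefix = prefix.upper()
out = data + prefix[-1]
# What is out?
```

Trace:
`prefix = "user"` → prefix = 'user'
`data = prefix[0:3]` → data = 'use'
`prefix = prefix.upper()` → prefix = 'USER'
`out = data + prefix[-1]` → out = 'useR'
So out = 'useR'

Answer: 'useR'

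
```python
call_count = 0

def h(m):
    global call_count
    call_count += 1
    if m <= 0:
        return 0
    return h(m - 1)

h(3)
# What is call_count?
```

Linear recursion stepping by 1: 4 calls from m=3 down to ≤0.

Answer: 4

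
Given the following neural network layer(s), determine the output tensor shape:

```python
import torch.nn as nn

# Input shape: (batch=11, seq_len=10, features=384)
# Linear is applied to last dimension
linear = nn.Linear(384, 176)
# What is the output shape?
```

Input: (11, 10, 384) -> Output: (11, 10, 176)

Answer: (11, 10, 176)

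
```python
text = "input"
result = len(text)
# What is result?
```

Trace:
`text = "input"` → text = 'input'
`result = len(text)` → result = 5
So result = 5

Answer: 5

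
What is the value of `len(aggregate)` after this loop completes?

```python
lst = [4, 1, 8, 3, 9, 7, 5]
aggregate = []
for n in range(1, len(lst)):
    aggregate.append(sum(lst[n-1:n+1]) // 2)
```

Number of 2-element averages
`aggregate` takes the values: [] → [2] → [2, 4] → [2, 4, 5] → [2, 4, 5, 6] → [2, 4, 5, 6, 8] → [2, 4, 5, 6, 8, 6]
So `len(aggregate)` = 6

Answer: 6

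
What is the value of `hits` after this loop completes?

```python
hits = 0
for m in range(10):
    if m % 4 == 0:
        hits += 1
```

Count numbers divisible by 4 in range(10)
`hits` takes the values: 0 → 1 → 2 → 3

Answer: 3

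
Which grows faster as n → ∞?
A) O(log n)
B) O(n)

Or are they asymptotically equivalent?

O(log n) vs O(n): Higher order terms dominate.

Answer: B) O(n) grows faster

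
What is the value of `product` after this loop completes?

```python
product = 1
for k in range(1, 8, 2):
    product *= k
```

Product of 1, 3, 5, ... up to 7
`product` takes the values: 1 → 3 → 15 → 105

Answer: 105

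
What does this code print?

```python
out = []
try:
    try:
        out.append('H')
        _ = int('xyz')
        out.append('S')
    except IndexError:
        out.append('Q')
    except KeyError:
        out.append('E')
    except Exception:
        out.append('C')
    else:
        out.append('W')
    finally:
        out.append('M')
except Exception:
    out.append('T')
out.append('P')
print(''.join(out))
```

Execution trace: 'H' (inner try body) → 'C' (inner except Exception) → 'M' (inner finally) → 'P' (after the try/except). Output: HCMP

Answer: HCMP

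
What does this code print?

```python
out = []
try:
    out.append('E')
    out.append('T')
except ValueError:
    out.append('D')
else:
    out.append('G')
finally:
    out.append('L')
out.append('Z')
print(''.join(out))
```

Execution trace: 'E' (try body) → 'T' (try body, no exception) → 'G' (else) → 'L' (finally) → 'Z' (after the try/except). Output: ETGLZ

Answer: ETGLZ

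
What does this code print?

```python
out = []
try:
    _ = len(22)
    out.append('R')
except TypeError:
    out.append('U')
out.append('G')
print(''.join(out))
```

Execution trace: 'U' (except TypeError) → 'G' (after the try/except). Output: UG

Answer: UG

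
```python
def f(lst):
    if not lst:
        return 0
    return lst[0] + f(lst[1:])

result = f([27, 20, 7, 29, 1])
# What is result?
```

27 + 20 + 7 + 29 + 1 + 0 = 84

Answer: 84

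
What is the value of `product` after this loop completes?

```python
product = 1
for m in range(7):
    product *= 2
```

2^7 = 128
`product` takes the values: 1 → 2 → 4 → 8 → 16 → 32 → 64 → 128

Answer: 128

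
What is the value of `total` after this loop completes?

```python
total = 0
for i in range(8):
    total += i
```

Sum of 0 to 7 = 28
`total` takes the values: 0 → 1 → 3 → 6 → 10 → 15 → 21 → 28

Answer: 28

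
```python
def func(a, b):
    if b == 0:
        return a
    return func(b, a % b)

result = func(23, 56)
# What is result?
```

func(23, 56) -> func(56, 23) -> func(23, 10) -> func(10, 3) -> func(3, 1) -> func(1, 0) -> 1

Answer: 1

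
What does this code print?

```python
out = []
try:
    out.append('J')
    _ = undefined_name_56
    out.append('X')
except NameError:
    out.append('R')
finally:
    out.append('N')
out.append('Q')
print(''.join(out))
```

Execution trace: 'J' (try body) → 'R' (except NameError) → 'N' (finally) → 'Q' (after the try/except). Output: JRNQ

Answer: JRNQ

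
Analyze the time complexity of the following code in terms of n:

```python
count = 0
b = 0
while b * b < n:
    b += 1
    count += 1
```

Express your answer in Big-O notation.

Each loop level contributes: √n. Multiplying the contributions gives O(√n).

Answer: O(√n)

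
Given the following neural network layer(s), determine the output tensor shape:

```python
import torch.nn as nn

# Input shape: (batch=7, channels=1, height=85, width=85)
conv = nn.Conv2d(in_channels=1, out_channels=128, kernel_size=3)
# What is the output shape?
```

Input: (7, 1, 85, 85) -> Output: (7, 128, 83, 83)

Answer: (7, 128, 83, 83)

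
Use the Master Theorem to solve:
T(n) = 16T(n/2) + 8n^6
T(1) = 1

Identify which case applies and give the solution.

a=16, b=2, f(n)=8n^6. log_2(16) = 4. Since c=6 > 4 and the regularity condition holds (16(n/2)^6 = (16/2^6)n^6 with 16/2^6 < 1), Case 3 applies: T(n) = Θ(f(n)) = O(n^6).

Answer: O(n^6) - Case 3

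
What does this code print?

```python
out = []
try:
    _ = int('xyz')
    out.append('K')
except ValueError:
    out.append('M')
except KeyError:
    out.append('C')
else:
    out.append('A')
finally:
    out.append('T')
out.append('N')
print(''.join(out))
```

Execution trace: 'M' (except ValueError) → 'T' (finally) → 'N' (after the try/except). Output: MTN

Answer: MTN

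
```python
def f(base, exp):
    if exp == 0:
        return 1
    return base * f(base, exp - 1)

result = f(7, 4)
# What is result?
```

f(7, 4) = 7 * 7 * 7 * 7 = 2401

Answer: 2401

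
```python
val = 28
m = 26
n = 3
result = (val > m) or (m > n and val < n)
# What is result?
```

Trace:
`val = 28` → val = 28
`m = 26` → m = 26
`n = 3` → n = 3
`result = (val > m) or (m > n and val < n)` → result = True
So result = True

Answer: True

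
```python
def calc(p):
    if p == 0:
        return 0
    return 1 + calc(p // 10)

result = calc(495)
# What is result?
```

Count of digits of 495: 3

Answer: 3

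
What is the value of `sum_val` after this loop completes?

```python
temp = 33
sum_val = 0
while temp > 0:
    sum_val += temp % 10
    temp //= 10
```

Sum digits of 33
`sum_val` takes the values: 0 → 3 → 6

Answer: 6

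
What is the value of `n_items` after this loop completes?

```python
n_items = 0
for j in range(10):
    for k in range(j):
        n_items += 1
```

Triangle number: 0+1+2+...+9
`n_items` takes the values: 0 → 1 → 2 → 3 → 4 → 5 → 6 → 7 → 8 → 9 → 10 → 11 → 12 → 13 → 14 → 15 → 16 → 17 → 18 → 19 → 20 → 21 → 22 → 23 → 24 → 25 → 26 → 27 → 28 → 29 → … → 41 → 42 → 43 → 44 → 45

Answer: 45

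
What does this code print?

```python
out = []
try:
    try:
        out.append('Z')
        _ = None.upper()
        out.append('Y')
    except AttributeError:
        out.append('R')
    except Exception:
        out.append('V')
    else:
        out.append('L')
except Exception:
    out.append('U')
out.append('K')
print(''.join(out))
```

Execution trace: 'Z' (inner try body) → 'R' (inner except AttributeError) → 'K' (after the try/except). Output: ZRK

Answer: ZRK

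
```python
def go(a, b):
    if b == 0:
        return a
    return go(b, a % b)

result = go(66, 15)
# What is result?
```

go(66, 15) -> go(15, 6) -> go(6, 3) -> go(3, 0) -> 3

Answer: 3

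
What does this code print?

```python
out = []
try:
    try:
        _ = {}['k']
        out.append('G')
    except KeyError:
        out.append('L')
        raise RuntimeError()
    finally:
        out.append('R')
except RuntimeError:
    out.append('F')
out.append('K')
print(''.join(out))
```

Execution trace: 'L' (inner except KeyError) → 'R' (inner finally) → 'F' (outer except RuntimeError) → 'K' (after the try/except). Output: LRFK

Answer: LRFK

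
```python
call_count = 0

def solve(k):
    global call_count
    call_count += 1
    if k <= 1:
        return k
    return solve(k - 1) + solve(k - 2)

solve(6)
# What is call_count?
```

Calls(k) = 1 + Calls(k-1) + Calls(k-2); Calls(0)=Calls(1)=1. For k=6 this gives 25.

Answer: 25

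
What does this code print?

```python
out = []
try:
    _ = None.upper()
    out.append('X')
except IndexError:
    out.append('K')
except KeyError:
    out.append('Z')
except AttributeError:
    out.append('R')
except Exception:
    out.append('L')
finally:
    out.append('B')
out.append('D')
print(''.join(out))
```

Execution trace: 'R' (except AttributeError) → 'B' (finally) → 'D' (after the try/except). Output: RBD

Answer: RBD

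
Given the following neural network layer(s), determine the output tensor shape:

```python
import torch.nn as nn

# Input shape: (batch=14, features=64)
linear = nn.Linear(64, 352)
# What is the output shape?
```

Input: (14, 64) -> Output: (14, 352)

Answer: (14, 352)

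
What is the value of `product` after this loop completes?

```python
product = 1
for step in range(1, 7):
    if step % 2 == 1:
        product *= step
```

Product of odd numbers 1 to 6
`product` takes the values: 1 → 3 → 15

Answer: 15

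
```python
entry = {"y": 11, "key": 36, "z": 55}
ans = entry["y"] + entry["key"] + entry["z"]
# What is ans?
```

Trace:
`entry = {"y": 11, "key": 36, "z": 55}` → entry = {'y': 11, 'key': 36, 'z': 55}
`ans = entry["y"] + entry["key"] + entry["z"]` → ans = 102
So ans = 102

Answer: 102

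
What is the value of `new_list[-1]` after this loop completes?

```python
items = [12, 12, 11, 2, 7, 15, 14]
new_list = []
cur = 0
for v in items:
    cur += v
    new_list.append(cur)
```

Cumulative sum ends at 73
`new_list` takes the values: [] → [12] → [12, 24] → [12, 24, 35] → [12, 24, 35, 37] → [12, 24, 35, 37, 44] → [12, 24, 35, 37, 44, 59] → [12, 24, 35, 37, 44, 59, 73]
So `new_list[-1]` = 73

Answer: 73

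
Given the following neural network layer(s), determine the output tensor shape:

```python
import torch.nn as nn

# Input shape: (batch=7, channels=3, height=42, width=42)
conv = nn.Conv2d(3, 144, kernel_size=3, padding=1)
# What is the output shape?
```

Input: (7, 3, 42, 42) -> Output: (7, 144, 42, 42)

Answer: (7, 144, 42, 42)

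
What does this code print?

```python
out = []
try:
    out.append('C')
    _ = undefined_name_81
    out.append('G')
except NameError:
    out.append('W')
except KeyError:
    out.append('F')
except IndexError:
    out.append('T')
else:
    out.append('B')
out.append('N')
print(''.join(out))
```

Execution trace: 'C' (try body) → 'W' (except NameError) → 'N' (after the try/except). Output: CWN

Answer: CWN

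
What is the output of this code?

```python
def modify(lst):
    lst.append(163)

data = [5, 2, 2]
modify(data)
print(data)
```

Key concept: function modifies passed list.
Step by step:
`data = [5, 2, 2]` → data = [5, 2, 2]
`modify(data)` → data = [5, 2, 2, 163]
`print(data)` → prints [5, 2, 2, 163]

Answer: [5, 2, 2, 163]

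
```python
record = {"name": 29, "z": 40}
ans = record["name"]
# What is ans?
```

Trace:
`record = {"name": 29, "z": 40}` → record = {'name': 29, 'z': 40}
`ans = record["name"]` → ans = 29
So ans = 29

Answer: 29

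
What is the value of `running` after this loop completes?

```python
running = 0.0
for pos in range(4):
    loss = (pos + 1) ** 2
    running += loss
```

Sum of squared losses 1² + 2² + ... + 4²
`running` takes the values: 0.0 → 1.0 → 5.0 → 14.0 → 30.0

Answer: 30.0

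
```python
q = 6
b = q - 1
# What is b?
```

Trace:
`q = 6` → q = 6
`b = q - 1` → b = 5
So b = 5

Answer: 5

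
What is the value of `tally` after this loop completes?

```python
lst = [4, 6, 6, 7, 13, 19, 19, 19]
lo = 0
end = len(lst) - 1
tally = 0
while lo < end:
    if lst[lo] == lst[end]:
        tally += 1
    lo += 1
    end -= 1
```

Count matching pairs from ends
`tally` takes the values: 0

Answer: 0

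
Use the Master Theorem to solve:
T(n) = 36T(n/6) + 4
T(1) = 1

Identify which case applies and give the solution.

a=36, b=6, f(n)=4. log_6(36) = 2. Since c=0 < 2, Case 1 applies: T(n) = Θ(n^log_b(a)) = O(n^2).

Answer: O(n^2) - Case 1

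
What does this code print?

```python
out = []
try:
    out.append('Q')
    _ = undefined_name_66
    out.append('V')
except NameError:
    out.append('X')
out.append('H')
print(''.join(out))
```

Execution trace: 'Q' (try body) → 'X' (except NameError) → 'H' (after the try/except). Output: QXH

Answer: QXH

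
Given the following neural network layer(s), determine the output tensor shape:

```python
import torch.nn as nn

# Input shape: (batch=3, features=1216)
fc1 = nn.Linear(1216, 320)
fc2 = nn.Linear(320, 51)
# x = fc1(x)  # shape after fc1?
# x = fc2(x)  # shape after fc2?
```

Input: (3, 1216) -> after fc1: (3, 320) -> Output: (3, 51)

Answer: (3, 51)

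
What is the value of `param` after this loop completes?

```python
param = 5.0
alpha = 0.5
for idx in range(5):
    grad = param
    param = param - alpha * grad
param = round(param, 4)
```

Gradient descent: w = 5.0 * (1 - 0.5)^5
`param` takes the values: 5.0 → 2.5 → 1.25 → 0.625 → 0.3125 → 0.15625 → 0.1562

Answer: 0.1562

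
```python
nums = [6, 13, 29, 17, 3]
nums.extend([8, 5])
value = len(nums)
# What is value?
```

Trace:
`nums = [6, 13, 29, 17, 3]` → nums = [6, 13, 29, 17, 3]
`nums.extend([8, 5])` → nums = [6, 13, 29, 17, 3, 8, 5]
`value = len(nums)` → value = 7
So value = 7

Answer: 7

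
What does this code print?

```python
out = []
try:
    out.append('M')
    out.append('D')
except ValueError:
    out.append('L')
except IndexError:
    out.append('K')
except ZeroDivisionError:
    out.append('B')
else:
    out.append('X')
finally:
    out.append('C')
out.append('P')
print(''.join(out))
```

Execution trace: 'M' (try body) → 'D' (try body, no exception) → 'X' (else) → 'C' (finally) → 'P' (after the try/except). Output: MDXCP

Answer: MDXCP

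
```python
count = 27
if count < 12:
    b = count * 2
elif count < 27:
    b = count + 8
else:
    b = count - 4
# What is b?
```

Trace:
`count = 27` → count = 27
`if count < 12: ...` → count < 12 is False, count < 27 is False, take else branch → b = 23
So b = 23

Answer: 23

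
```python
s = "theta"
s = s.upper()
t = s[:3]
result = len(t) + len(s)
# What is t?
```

Trace:
`s = "theta"` → s = 'theta'
`s = s.upper()` → s = 'THETA'
`t = s[:3]` → t = 'THE'
`result = len(t) + len(s)` → result = 8
So t = 'THE'

Answer: 'THE'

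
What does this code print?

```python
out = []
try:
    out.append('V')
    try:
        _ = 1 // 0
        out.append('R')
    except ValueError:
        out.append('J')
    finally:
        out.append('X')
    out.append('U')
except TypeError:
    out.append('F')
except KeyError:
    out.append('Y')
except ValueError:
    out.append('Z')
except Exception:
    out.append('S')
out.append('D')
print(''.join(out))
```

Execution trace: 'V' (try body) → 'X' (inner finally) → 'S' (except Exception) → 'D' (after the try/except). Output: VXSD

Answer: VXSD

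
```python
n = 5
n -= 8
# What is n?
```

Trace:
`n = 5` → n = 5
`n -= 8` → n = -3
So n = -3

Answer: -3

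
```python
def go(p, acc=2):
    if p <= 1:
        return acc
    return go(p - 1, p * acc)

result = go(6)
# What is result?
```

Accumulator trace (n, acc): (6, 2) -> (5, 12) -> (4, 60) -> (3, 240) -> (2, 720) -> (1, 1440) -> return 1440

Answer: 1440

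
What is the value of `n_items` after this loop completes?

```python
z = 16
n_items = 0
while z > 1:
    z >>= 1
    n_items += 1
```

Count right shifts until 1
`n_items` takes the values: 0 → 1 → 2 → 3 → 4

Answer: 4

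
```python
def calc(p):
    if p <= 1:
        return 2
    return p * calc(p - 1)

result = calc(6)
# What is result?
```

calc(6) = 6 * 5 * 4 * 3 * 2 * 2 = 1440

Answer: 1440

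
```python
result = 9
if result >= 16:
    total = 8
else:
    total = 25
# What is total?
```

Trace:
`result = 9` → result = 9
`if result >= 16: ...` → result >= 16 is False, take else branch → total = 25
So total = 25

Answer: 25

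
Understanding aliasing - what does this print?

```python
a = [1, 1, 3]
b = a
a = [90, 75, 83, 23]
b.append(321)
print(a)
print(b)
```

Key concept: rebinding vs mutation: a is rebound to a new list, b still points at the original.
Step by step:
`a = [1, 1, 3]` → a = [1, 1, 3]
`b = a` → b = [1, 1, 3] (same object as a)
`a = [90, 75, 83, 23]` → a = [90, 75, 83, 23]
`b.append(321)` → b = [1, 1, 3, 321]
`print(a)` → prints [90, 75, 83, 23]
`print(b)` → prints [1, 1, 3, 321]

Answer:
[90, 75, 83, 23]
[1, 1, 3, 321]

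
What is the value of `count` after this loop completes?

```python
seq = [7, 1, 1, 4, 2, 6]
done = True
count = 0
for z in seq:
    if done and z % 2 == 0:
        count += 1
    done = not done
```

Count even values at even positions
`count` takes the values: 0 → 1

Answer: 1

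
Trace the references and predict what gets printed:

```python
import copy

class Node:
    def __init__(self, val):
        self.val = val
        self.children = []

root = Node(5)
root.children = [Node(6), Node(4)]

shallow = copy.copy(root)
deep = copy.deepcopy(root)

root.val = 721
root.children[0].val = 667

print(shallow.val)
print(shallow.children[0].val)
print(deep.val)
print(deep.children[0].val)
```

Key concept: deep copy with custom objects.
Step by step:
`root = Node(5)` → root = Node(val=5, children=[])
`root.children = [Node(6), Node(4)]` → root = Node(val=5, children=[Node(val=6, children=[]), Node(val=4, children=[])])
`shallow = copy.copy(root)` → shallow = Node(val=5, children=[Node(val=6, children=[]), Node(val=4, children=[])])
`deep = copy.deepcopy(root)` → deep = Node(val=5, children=[Node(val=6, children=[]), Node(val=4, children=[])])
`root.val = 721` → root = Node(val=721, children=[Node(val=6, children=[]), Node(val=4, children=[])])
`root.children[0].val = 667` → root = Node(val=721, children=[Node(val=667, children=[]), Node(val=4, children=[])]); shallow = Node(val=5, children=[Node(val=667, children=[]), Node(val=4, children=[])])
`print(shallow.val)` → prints 5
`print(shallow.children[0].val)` → prints 667
`print(deep.val)` → prints 5
`print(deep.children[0].val)` → prints 6

Answer:
5
667
5
6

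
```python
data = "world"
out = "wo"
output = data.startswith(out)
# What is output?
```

Trace:
`data = "world"` → data = 'world'
`out = "wo"` → out = 'wo'
`output = data.startswith(out)` → output = True
So output = True

Answer: True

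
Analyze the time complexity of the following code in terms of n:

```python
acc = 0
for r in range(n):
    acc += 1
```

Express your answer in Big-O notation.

Each loop level contributes: n. Multiplying the contributions gives O(n).

Answer: O(n)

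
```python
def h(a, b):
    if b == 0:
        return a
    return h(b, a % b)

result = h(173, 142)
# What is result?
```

h(173, 142) -> h(142, 31) -> h(31, 18) -> h(18, 13) -> h(13, 5) -> h(5, 3) -> h(3, 2) -> h(2, 1) -> h(1, 0) -> 1

Answer: 1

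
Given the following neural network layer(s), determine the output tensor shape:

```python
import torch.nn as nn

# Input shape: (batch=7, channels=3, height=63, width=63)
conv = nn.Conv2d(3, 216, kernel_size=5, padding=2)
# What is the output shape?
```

Input: (7, 3, 63, 63) -> Output: (7, 216, 63, 63)

Answer: (7, 216, 63, 63)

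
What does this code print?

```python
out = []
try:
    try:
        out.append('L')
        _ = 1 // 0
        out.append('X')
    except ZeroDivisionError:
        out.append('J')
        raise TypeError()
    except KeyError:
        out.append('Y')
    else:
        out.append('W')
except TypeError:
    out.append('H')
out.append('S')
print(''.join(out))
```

Execution trace: 'L' (inner try body) → 'J' (inner except ZeroDivisionError) → 'H' (outer except TypeError) → 'S' (after the try/except). Output: LJHS

Answer: LJHS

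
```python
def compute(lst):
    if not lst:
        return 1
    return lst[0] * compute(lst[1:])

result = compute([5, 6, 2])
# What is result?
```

Product over [5, 6, 2] = 5 * 6 * 2 = 60

Answer: 60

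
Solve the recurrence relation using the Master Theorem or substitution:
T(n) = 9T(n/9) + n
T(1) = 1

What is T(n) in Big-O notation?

By Master Theorem: a=9, b=9, f(n)=n. Since log_9(9) = 1 and f(n) = Θ(n^1), Case 2 applies. T(n) = O(n log n).

Answer: O(n log n)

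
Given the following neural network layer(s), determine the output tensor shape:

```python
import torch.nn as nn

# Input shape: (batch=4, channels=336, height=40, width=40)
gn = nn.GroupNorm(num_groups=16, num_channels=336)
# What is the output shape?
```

Input: (4, 336, 40, 40) -> Output: (4, 336, 40, 40)

Answer: (4, 336, 40, 40)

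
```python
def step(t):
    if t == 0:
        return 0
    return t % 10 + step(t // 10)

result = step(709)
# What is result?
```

Sum of digits of 709: 9 + 0 + 7 = 16

Answer: 16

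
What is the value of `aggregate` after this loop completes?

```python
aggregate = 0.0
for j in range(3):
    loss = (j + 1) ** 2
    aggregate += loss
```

Sum of squared losses 1² + 2² + ... + 3²
`aggregate` takes the values: 0.0 → 1.0 → 5.0 → 14.0

Answer: 14.0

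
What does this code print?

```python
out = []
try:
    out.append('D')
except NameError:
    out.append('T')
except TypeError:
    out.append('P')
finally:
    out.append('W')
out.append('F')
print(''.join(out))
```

Execution trace: 'D' (try body, no exception) → 'W' (finally) → 'F' (after the try/except). Output: DWF

Answer: DWF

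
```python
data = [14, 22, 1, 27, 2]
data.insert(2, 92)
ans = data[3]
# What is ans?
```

Trace:
`data = [14, 22, 1, 27, 2]` → data = [14, 22, 1, 27, 2]
`data.insert(2, 92)` → data = [14, 22, 92, 1, 27, 2]
`ans = data[3]` → ans = 1
So ans = 1

Answer: 1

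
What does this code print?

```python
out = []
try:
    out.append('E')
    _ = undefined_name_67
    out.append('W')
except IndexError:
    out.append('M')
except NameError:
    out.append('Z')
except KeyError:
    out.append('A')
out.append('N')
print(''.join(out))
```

Execution trace: 'E' (try body) → 'Z' (except NameError) → 'N' (after the try/except). Output: EZN

Answer: EZN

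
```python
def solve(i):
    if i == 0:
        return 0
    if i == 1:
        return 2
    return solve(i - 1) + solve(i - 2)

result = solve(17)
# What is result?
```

Build up from base cases: solve(0)=0, solve(1)=2, solve(2)=2, solve(3)=4, solve(4)=6, solve(5)=10, solve(6)=16, ..., solve(17)=3194

Answer: 3194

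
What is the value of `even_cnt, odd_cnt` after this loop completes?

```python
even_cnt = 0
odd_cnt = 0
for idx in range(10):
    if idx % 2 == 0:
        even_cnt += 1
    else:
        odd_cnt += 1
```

Count evens and odds in range(10)
`even_cnt, odd_cnt` takes the values: (0, 0) → (1, 0) → (1, 1) → (2, 1) → (2, 2) → (3, 2) → (3, 3) → (4, 3) → (4, 4) → (5, 4) → (5, 5)

Answer: 5, 5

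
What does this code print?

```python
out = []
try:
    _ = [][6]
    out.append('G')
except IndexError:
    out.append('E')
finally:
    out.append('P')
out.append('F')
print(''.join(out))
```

Execution trace: 'E' (except IndexError) → 'P' (finally) → 'F' (after the try/except). Output: EPF

Answer: EPF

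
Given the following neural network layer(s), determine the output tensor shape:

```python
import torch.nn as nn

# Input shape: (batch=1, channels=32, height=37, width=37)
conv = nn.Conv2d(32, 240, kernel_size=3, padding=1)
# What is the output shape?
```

Input: (1, 32, 37, 37) -> Output: (1, 240, 37, 37)

Answer: (1, 240, 37, 37)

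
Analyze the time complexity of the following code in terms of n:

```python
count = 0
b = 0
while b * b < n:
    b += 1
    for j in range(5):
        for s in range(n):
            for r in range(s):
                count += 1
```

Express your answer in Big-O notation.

Each loop level contributes: √n × 1 × n × n. Multiplying the contributions gives O(n^2√n).

Answer: O(n^2√n)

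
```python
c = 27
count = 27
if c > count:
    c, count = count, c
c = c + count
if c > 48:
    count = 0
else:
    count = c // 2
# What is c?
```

Trace:
`c = 27` → c = 27
`count = 27` → count = 27
`if c > count: ...` → c > count is False → no variable changes
`c = c + count` → c = 54
`if c > 48: ...` → c > 48 is True → count = 0
So c = 54

Answer: 54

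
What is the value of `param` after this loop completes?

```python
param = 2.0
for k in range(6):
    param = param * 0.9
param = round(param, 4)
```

Exponential decay: 2.0 * 0.9^6
`param` takes the values: 2.0 → 1.8 → 1.62 → 1.458 → 1.3122 → 1.18098 → 1.062882 → 1.0629

Answer: 1.0629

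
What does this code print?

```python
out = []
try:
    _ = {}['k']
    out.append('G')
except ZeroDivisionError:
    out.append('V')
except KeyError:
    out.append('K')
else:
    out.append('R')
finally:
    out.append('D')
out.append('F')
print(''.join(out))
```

Execution trace: 'K' (except KeyError) → 'D' (finally) → 'F' (after the try/except). Output: KDF

Answer: KDF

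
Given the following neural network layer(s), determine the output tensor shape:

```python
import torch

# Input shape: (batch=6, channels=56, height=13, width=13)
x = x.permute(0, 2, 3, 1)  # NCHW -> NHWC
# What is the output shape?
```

Input: (6, 56, 13, 13) -> Output: (6, 13, 13, 56)

Answer: (6, 13, 13, 56)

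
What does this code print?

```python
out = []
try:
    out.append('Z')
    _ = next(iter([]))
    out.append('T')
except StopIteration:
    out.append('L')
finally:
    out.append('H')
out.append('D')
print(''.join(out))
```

Execution trace: 'Z' (try body) → 'L' (except StopIteration) → 'H' (finally) → 'D' (after the try/except). Output: ZLHD

Answer: ZLHD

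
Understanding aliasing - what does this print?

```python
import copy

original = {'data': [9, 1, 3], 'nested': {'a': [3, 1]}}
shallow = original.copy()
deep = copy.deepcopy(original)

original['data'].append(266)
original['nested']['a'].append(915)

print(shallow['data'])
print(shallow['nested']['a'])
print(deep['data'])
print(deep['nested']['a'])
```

Key concept: comparing shallow vs deep copy.
Step by step:
`original = {'data': [9, 1, 3], 'nested': {'a': [3, 1]}}` → original = {'data': [9, 1, 3], 'nested': {'a': [3, 1]}}
`shallow = original.copy()` → shallow = {'data': [9, 1, 3], 'nested': {'a': [3, 1]}}
`deep = copy.deepcopy(original)` → deep = {'data': [9, 1, 3], 'nested': {'a': [3, 1]}}
`original['data'].append(266)` → original = {'data': [9, 1, 3, 266], 'nested': {'a': [3, 1]}}; shallow = {'data': [9, 1, 3, 266], 'nested': {'a': [3, 1]}}
`original['nested']['a'].append(915)` → original = {'data': [9, 1, 3, 266], 'nested': {'a': [3, 1, 915]}}; shallow = {'data': [9, 1, 3, 266], 'nested': {'a': [3, 1, 915]}}
`print(shallow['data'])` → prints [9, 1, 3, 266]
`print(shallow['nested']['a'])` → prints [3, 1, 915]
`print(deep['data'])` → prints [9, 1, 3]
`print(deep['nested']['a'])` → prints [3, 1]

Answer:
[9, 1, 3, 266]
[3, 1, 915]
[9, 1, 3]
[3, 1]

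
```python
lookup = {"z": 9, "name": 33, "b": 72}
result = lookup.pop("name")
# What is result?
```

Trace:
`lookup = {"z": 9, "name": 33, "b": 72}` → lookup = {'z': 9, 'name': 33, 'b': 72}
`result = lookup.pop("name")` → lookup = {'z': 9, 'b': 72}; result = 33
So result = 33

Answer: 33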